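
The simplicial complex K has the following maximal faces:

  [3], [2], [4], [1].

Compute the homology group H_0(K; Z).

Take the total order 1 < 2 < 3 < 4 on the vertex set. Then K (dimension 0) consists of the simplices:

  0-simplices (4): [1], [2], [3], [4]

so the chain groups are C_0 ≅ Z^4.

Computing H_k = (kernel of ∂_k) / (image of ∂_{k+1}):

  H_0: rank C_0 − rank ∂_1 = 4 − 0 = 4, and there is no ∂_1, so H_0 ≅ Z^4.

H_0 = Z^4.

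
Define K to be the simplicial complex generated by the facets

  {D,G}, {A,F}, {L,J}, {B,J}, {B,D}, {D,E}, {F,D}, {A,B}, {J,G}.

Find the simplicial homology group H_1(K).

K has 8 vertices, 9 edges.
rank ∂_1 = 7, rank ∂_2 = 0 ⇒ b_1 = 9 − 7 − 0 = 2. So H_1 = Z^2.

H_1 = Z^2.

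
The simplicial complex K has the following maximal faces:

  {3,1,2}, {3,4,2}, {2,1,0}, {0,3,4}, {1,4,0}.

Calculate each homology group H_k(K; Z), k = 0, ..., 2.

K has 5 vertices, 10 edges, 5 triangles.
rank ∂_0 = 0, rank ∂_1 = 4 ⇒ b_0 = 5 − 0 − 4 = 1; all invariant factors of ∂_1 are 1 so no torsion. So H_0 ≅ Z.
rank ∂_1 = 4, rank ∂_2 = 5 ⇒ b_1 = 10 − 4 − 5 = 1; all invariant factors of ∂_2 are 1 so no torsion. So H_1 ≅ Z.
rank ∂_2 = 5, rank ∂_3 = 0 ⇒ b_2 = 5 − 5 − 0 = 0. So H_2 ≅ 0.

H_0 = Z,  H_1 = Z,  H_2 = 0.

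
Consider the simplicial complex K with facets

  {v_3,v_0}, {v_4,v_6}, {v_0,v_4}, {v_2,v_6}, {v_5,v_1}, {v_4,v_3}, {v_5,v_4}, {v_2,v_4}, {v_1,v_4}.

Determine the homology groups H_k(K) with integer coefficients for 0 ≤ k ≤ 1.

H_0 ≅ Z,  H_1 ≅ Z^3.

K has 7 vertices, 9 edges.
rank ∂_0 = 0, rank ∂_1 = 6 ⇒ b_0 = 7 − 0 − 6 = 1; all invariant factors of ∂_1 are 1 so no torsion. So H_0 = Z.
rank ∂_1 = 6, rank ∂_2 = 0 ⇒ b_1 = 9 − 6 − 0 = 3. So H_1 = Z^3.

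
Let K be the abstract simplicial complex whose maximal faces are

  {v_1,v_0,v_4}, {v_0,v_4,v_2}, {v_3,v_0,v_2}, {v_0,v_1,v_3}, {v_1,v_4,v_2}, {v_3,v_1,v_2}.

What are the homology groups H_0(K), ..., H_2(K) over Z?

Order the vertices as v_0 < v_1 < v_2 < v_3 < v_4. Listing each simplex with vertices in this order, K has dimension 2 with simplices:

  0-simplices (5): [v_0], [v_1], [v_2], [v_3], [v_4]
  1-simplices (9): [v_0,v_1], [v_0,v_2], [v_0,v_3], [v_0,v_4], [v_1,v_2], [v_1,v_3], [v_1,v_4], [v_2,v_3], [v_2,v_4]
  2-simplices (6): [v_0,v_1,v_3], [v_0,v_1,v_4], [v_0,v_2,v_3], [v_0,v_2,v_4], [v_1,v_2,v_3], [v_1,v_2,v_4]

so the chain groups are C_0 ≅ Z^5, C_1 ≅ Z^9, C_2 ≅ Z^6.

The boundary map ∂_1: C_1 → C_0 maps an edge to its endpoints' difference, ∂[p,q] = q − p.
This gives a 5×9 integer matrix of rank 4; reducing to Smith normal form yields diagonal entries (1,1,1,1).

∂_2: C_2 → C_1 acts by ∂[p,q,r] = [q,r] − [p,r] + [p,q]. For instance
  ∂[v_0,v_2,v_4] = [v_2,v_4] − [v_0,v_4] + [v_0,v_2],
  ∂[v_0,v_1,v_4] = [v_1,v_4] − [v_0,v_4] + [v_0,v_1].
As a 9×6 matrix over Z this has rank 5, with invariant factors (1,1,1,1,1).

From H_k ≅ ker(∂_k) / im(∂_{k+1}) we obtain:

  H_0: rank C_0 − rank ∂_1 = 5 − 4 = 1, and the invariant factors of ∂_1 are all 1, so H_0 ≅ Z.
  H_1: rank ker ∂_1 − rank ∂_2 = (9 − 4) − 5 = 0, and the invariant factors of ∂_2 are all 1, so H_1 ≅ 0.
  H_2: rank ker ∂_2 − rank ∂_3 = (6 − 5) − 0 = 1, and there is no ∂_3, so H_2 ≅ Z.

H_0 = Z,  H_1 = 0,  H_2 = Z.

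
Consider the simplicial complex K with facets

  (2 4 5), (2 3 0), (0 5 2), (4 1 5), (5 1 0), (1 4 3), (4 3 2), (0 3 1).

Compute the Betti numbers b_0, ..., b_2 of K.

b_0 = 1, b_1 = 0, b_2 = 1.

K has 6 vertices, 12 edges, 8 triangles.
rank ∂_0 = 0, rank ∂_1 = 5 ⇒ b_0 = 6 − 0 − 5 = 1; all invariant factors of ∂_1 are 1 so no torsion. So H_0 = Z.
rank ∂_1 = 5, rank ∂_2 = 7 ⇒ b_1 = 12 − 5 − 7 = 0; all invariant factors of ∂_2 are 1 so no torsion. So H_1 = 0.
rank ∂_2 = 7, rank ∂_3 = 0 ⇒ b_2 = 8 − 7 − 0 = 1. So H_2 = Z.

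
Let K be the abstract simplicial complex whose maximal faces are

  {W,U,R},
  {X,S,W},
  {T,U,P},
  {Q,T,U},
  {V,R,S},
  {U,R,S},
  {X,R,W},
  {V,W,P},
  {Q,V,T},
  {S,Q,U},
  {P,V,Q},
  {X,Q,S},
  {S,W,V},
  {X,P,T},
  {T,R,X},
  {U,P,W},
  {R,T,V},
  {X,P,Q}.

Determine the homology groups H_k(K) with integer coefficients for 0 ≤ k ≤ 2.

H_0 ≅ Z,  H_1 ≅ Z ⊕ Z_2,  H_2 = 0.

We work with the vertex ordering P < Q < R < S < T < U < V < W < X. The simplices of K, each written with vertices in increasing order, are:

  0-simplices (9): P, Q, R, S, T, U, V, W, X
  1-simplices (27): PQ, PT, PU, PV, PW, PX, QS, QT, QU, QV, QX, RS, RT, RU, RV, RW, RX, SU, SV, SW, SX, TU, TV, TX, UW, VW, WX
  2-simplices (18): PQV, PQX, PTU, PTX, PUW, PVW, QSU, QSX, QTU, QTV, RSU, RSV, RTV, RTX, RUW, RWX, SVW, SWX

giving chain groups C_0 ≅ Z^9, C_1 ≅ Z^27, C_2 ≅ Z^18.

The boundary map ∂_1: C_1 → C_0 maps an edge to its endpoints' difference, ∂[p,q] = q − p.
As a 9×27 matrix over Z this has rank 8, with invariant factors (1,1,1,1,1,1,1,1).

Boundary ∂_2: C_2 → C_1 maps a triangle to the signed sum of its edges. For instance
  ∂PQV = QV − PV + PQ,
  ∂PVW = VW − PW + PV.
The resulting 27×18 matrix has rank 18, and its Smith normal form has invariant factors (1,1,1,1,1,1,1,1,1,1,1,1,1,1,1,1,1,2).

From H_k ≅ ker(∂_k) / im(∂_{k+1}) we obtain:

  H_0: rank C_0 − rank ∂_1 = 9 − 8 = 1, and the invariant factors of ∂_1 are all 1, so H_0 = Z.
  H_1: rank ker ∂_1 − rank ∂_2 = (27 − 8) − 18 = 1, and ∂_2 has invariant factor 2 > 1, so H_1 = Z ⊕ Z_2.
  H_2: rank ker ∂_2 − rank ∂_3 = (18 − 18) − 0 = 0, and there is no ∂_3, so H_2 = 0.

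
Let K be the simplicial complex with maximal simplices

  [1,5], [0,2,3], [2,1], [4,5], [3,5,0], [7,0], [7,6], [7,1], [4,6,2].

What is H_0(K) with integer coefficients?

Fix the vertex order 0 < 1 < 2 < 3 < 4 < 5 < 6 < 7 and write every simplex with vertices in increasing order. Then dim K = 2 and the simplices of K are:

  0-simplices (8): [0], [1], [2], [3], [4], [5], [6], [7]
  1-simplices (14): [0,2], [0,3], [0,5], [0,7], [1,2], [1,5], [1,7], [2,3], [2,4], [2,6], [3,5], [4,5], [4,6], [6,7]
  2-simplices (3): [0,2,3], [0,3,5], [2,4,6]

so the chain groups are C_0 ≅ Z^8, C_1 ≅ Z^14, C_2 ≅ Z^3.

The boundary map ∂_1: C_1 → C_0 is given by ∂[p,q] = [q] − [p]. For instance
  ∂[1,7] = [7] − [1].
This gives a 8×14 integer matrix of rank 7; reducing to Smith normal form yields diagonal entries (1,1,1,1,1,1,1).

The boundary map ∂_2: C_2 → C_1 acts by ∂[p,q,r] = [q,r] − [p,r] + [p,q]. For instance
  ∂[0,2,3] = [2,3] − [0,3] + [0,2],
  ∂[0,3,5] = [3,5] − [0,5] + [0,3].
As a 14×3 matrix over Z this has rank 3, with invariant factors (1,1,1).

Now H_k = ker ∂_k / im ∂_{k+1}, so:

  H_0: rank C_0 − rank ∂_1 = 8 − 7 = 1, and the invariant factors of ∂_1 are all 1, so H_0 = Z.

H_0 ≅ Z.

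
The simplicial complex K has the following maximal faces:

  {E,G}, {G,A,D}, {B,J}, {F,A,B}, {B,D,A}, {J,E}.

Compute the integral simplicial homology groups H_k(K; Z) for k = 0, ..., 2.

Order the vertices as A < B < D < E < F < G < J. Listing each simplex with vertices in this order, K has dimension 2 with simplices:

  0-simplices (7): A, B, D, E, F, G, J
  1-simplices (10): AB, AD, AF, AG, BD, BF, BJ, DG, EG, EJ
  2-simplices (3): ABD, ABF, ADG

giving chain groups C_0 ≅ Z^7, C_1 ≅ Z^10, C_2 ≅ Z^3.

Boundary ∂_1: C_1 → C_0 is given by ∂[p,q] = [q] − [p].
As a 7×10 matrix over Z this has rank 6, with invariant factors (1,1,1,1,1,1).

The boundary map ∂_2: C_2 → C_1 maps a triangle to the signed sum of its edges. For instance
  ∂ABD = BD − AD + AB,
  ∂ADG = DG − AG + AD.
As a 10×3 matrix over Z this has rank 3, with invariant factors (1,1,1).

Computing H_k = (kernel of ∂_k) / (image of ∂_{k+1}):

  H_0: rank C_0 − rank ∂_1 = 7 − 6 = 1, and the invariant factors of ∂_1 are all 1, so H_0 ≅ Z.
  H_1: rank ker ∂_1 − rank ∂_2 = (10 − 6) − 3 = 1, and the invariant factors of ∂_2 are all 1, so H_1 ≅ Z.
  H_2: rank ker ∂_2 − rank ∂_3 = (3 − 3) − 0 = 0, and there is no ∂_3, so H_2 ≅ 0.

H_0 ≅ Z,  H_1 ≅ Z,  H_2 = 0.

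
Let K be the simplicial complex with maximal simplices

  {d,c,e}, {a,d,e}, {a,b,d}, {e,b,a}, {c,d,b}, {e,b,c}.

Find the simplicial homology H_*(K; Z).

Take the total order a < b < c < d < e on the vertex set. Then K (dimension 2) consists of the simplices:

  0-simplices (5): a, b, c, d, e
  1-simplices (9): ab, ad, ae, bc, bd, be, cd, ce, de
  2-simplices (6): abd, abe, ade, bcd, bce, cde

giving chain groups C_0 ≅ Z^5, C_1 ≅ Z^9, C_2 ≅ Z^6.

Boundary ∂_1: C_1 → C_0 sends each edge [p,q] (with p < q) to q − p. For instance
  ∂bd = d − b.
The resulting 5×9 matrix has rank 4, and its Smith normal form has invariant factors (1,1,1,1).

The boundary map ∂_2: C_2 → C_1 maps a triangle to the signed sum of its edges. For instance
  ∂bce = ce − be + bc,
  ∂bcd = cd − bd + bc.
This gives a 9×6 integer matrix of rank 5; reducing to Smith normal form yields diagonal entries (1,1,1,1,1).

Now H_k = ker ∂_k / im ∂_{k+1}, so:

  H_0: rank C_0 − rank ∂_1 = 5 − 4 = 1, and the invariant factors of ∂_1 are all 1, so H_0 = Z.
  H_1: rank ker ∂_1 − rank ∂_2 = (9 − 4) − 5 = 0, and the invariant factors of ∂_2 are all 1, so H_1 = 0.
  H_2: rank ker ∂_2 − rank ∂_3 = (6 − 5) − 0 = 1, and there is no ∂_3, so H_2 = Z.

(K is a triangulation of the 2-sphere S^2.)

H_0 = Z,  H_1 = 0,  H_2 = Z.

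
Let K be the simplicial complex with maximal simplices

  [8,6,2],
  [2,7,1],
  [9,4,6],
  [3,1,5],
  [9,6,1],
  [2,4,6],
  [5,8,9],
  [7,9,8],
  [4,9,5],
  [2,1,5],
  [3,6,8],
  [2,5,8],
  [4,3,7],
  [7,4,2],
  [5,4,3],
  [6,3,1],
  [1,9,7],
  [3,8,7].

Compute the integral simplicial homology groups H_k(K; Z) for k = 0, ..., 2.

H_0 ≅ Z,  H_1 ≅ Z^2,  H_2 ≅ Z.

K has 9 vertices, 27 edges, 18 triangles.
rank ∂_0 = 0, rank ∂_1 = 8 ⇒ b_0 = 9 − 0 − 8 = 1; all invariant factors of ∂_1 are 1 so no torsion. So H_0 = Z.
rank ∂_1 = 8, rank ∂_2 = 17 ⇒ b_1 = 27 − 8 − 17 = 2; all invariant factors of ∂_2 are 1 so no torsion. So H_1 = Z^2.
rank ∂_2 = 17, rank ∂_3 = 0 ⇒ b_2 = 18 − 17 − 0 = 1. So H_2 = Z.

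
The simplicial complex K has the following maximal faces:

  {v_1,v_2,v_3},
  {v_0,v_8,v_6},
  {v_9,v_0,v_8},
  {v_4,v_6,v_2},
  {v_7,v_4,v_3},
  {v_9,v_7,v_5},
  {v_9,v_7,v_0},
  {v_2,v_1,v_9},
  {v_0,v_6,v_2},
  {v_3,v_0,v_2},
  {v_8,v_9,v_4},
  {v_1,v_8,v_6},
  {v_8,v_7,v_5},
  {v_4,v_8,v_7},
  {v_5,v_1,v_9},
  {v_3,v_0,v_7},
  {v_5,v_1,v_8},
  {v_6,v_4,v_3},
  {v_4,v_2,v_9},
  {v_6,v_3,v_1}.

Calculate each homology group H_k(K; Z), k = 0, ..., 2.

H_0 ≅ Z,  H_1 ≅ Z ⊕ Z/2,  H_2 = 0.

We work with the vertex ordering v_0 < v_1 < v_2 < v_3 < v_4 < v_5 < v_6 < v_7 < v_8 < v_9. The simplices of K, each written with vertices in increasing order, are:

  0-simplices (10): [v_0], [v_1], [v_2], [v_3], [v_4], [v_5], [v_6], [v_7], [v_8], [v_9]
  1-simplices (30): (30 of them)
  2-simplices (20): (20 of them)

so the chain groups are C_0 ≅ Z^10, C_1 ≅ Z^30, C_2 ≅ Z^20.

∂_1: C_1 → C_0 is given by ∂[p,q] = [q] − [p].
The 10×30 boundary matrix has rank 9 and Smith normal form diag(1,1,1,1,1,1,1,1,1).

∂_2: C_2 → C_1 acts by ∂[p,q,r] = [q,r] − [p,r] + [p,q]. For instance
  ∂[v_4,v_8,v_9] = [v_8,v_9] − [v_4,v_9] + [v_4,v_8],
  ∂[v_0,v_8,v_9] = [v_8,v_9] − [v_0,v_9] + [v_0,v_8].
The resulting 30×20 matrix has rank 20, and its Smith normal form has invariant factors (1,1,1,1,1,1,1,1,1,1,1,1,1,1,1,1,1,1,1,2).

Reading off H_k = ker ∂_k / im ∂_{k+1}:

  H_0: rank C_0 − rank ∂_1 = 10 − 9 = 1, and the invariant factors of ∂_1 are all 1, so H_0 = Z.
  H_1: rank ker ∂_1 − rank ∂_2 = (30 − 9) − 20 = 1, and ∂_2 has invariant factor 2 > 1, so H_1 = Z ⊕ Z/2.
  H_2: rank ker ∂_2 − rank ∂_3 = (20 − 20) − 0 = 0, and there is no ∂_3, so H_2 = 0.

As a check, the Euler characteristic is 10 − 30 + 20 = 0, which agrees with 1 − 1 + 0 = 0.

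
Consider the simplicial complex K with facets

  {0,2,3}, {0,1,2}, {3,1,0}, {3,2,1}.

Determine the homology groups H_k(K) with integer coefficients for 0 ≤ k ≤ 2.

H_0 = Z,  H_1 = 0,  H_2 = Z.

Fix the vertex order 0 < 1 < 2 < 3 and write every simplex with vertices in increasing order. Then dim K = 2 and the simplices of K are:

  0-simplices (4): [0], [1], [2], [3]
  1-simplices (6): [0,1], [0,2], [0,3], [1,2], [1,3], [2,3]
  2-simplices (4): [0,1,2], [0,1,3], [0,2,3], [1,2,3]

Hence C_0 ≅ Z^4, C_1 ≅ Z^6, C_2 ≅ Z^4.

∂_1: C_1 → C_0 maps an edge to its endpoints' difference, ∂[p,q] = q − p.
The 4×6 boundary matrix has rank 3 and Smith normal form diag(1,1,1).

∂_2: C_2 → C_1 acts by ∂[p,q,r] = [q,r] − [p,r] + [p,q]. For instance
  ∂[1,2,3] = [2,3] − [1,3] + [1,2],
  ∂[0,1,3] = [1,3] − [0,3] + [0,1].
The 6×4 boundary matrix has rank 3 and Smith normal form diag(1,1,1).

Reading off H_k = ker ∂_k / im ∂_{k+1}:

  H_0: rank C_0 − rank ∂_1 = 4 − 3 = 1, and the invariant factors of ∂_1 are all 1, so H_0 ≅ Z.
  H_1: rank ker ∂_1 − rank ∂_2 = (6 − 3) − 3 = 0, and the invariant factors of ∂_2 are all 1, so H_1 ≅ 0.
  H_2: rank ker ∂_2 − rank ∂_3 = (4 − 3) − 0 = 1, and there is no ∂_3, so H_2 ≅ Z.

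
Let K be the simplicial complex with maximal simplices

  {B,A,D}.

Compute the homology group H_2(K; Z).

H_2 = 0.

Order the vertices as A < B < D. Listing each simplex with vertices in this order, K has dimension 2 with simplices:

  0-simplices (3): A, B, D
  1-simplices (3): AB, AD, BD
  2-simplices (1): ABD

so the chain groups are C_0 ≅ Z^3, C_1 ≅ Z^3, C_2 ≅ Z^1.

∂_1: C_1 → C_0 maps an edge to its endpoints' difference, ∂[p,q] = q − p. For instance
  ∂BD = D − B.
The resulting 3×3 matrix has rank 2, and its Smith normal form has invariant factors (1,1).

Boundary ∂_2: C_2 → C_1 acts by ∂[p,q,r] = [q,r] − [p,r] + [p,q]. For instance
  ∂ABD = BD − AD + AB.
The 3×1 boundary matrix has rank 1 and Smith normal form diag(1).

From H_k ≅ ker(∂_k) / im(∂_{k+1}) we obtain:

  H_2: rank ker ∂_2 − rank ∂_3 = (1 − 1) − 0 = 0, and there is no ∂_3, so H_2 ≅ 0.

(K is a triangulation of the 2-simplex.)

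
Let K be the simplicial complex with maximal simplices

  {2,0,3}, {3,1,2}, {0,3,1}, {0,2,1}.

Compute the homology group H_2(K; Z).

H_2 = Z.

Fix the vertex order 0 < 1 < 2 < 3 and write every simplex with vertices in increasing order. Then dim K = 2 and the simplices of K are:

  0-simplices (4): [0], [1], [2], [3]
  1-simplices (6): [0,1], [0,2], [0,3], [1,2], [1,3], [2,3]
  2-simplices (4): [0,1,2], [0,1,3], [0,2,3], [1,2,3]

Hence C_0 ≅ Z^4, C_1 ≅ Z^6, C_2 ≅ Z^4.

The boundary map ∂_1: C_1 → C_0 is given by ∂[p,q] = [q] − [p].
This gives a 4×6 integer matrix of rank 3; reducing to Smith normal form yields diagonal entries (1,1,1).

The boundary map ∂_2: C_2 → C_1 sends each 2-simplex [p,q,r] to [q,r] − [p,r] + [p,q]. For instance
  ∂[0,1,3] = [1,3] − [0,3] + [0,1],
  ∂[1,2,3] = [2,3] − [1,3] + [1,2].
The 6×4 boundary matrix has rank 3 and Smith normal form diag(1,1,1).

Reading off H_k = ker ∂_k / im ∂_{k+1}:

  H_2: rank ker ∂_2 − rank ∂_3 = (4 − 3) − 0 = 1, and there is no ∂_3, so H_2 ≅ Z.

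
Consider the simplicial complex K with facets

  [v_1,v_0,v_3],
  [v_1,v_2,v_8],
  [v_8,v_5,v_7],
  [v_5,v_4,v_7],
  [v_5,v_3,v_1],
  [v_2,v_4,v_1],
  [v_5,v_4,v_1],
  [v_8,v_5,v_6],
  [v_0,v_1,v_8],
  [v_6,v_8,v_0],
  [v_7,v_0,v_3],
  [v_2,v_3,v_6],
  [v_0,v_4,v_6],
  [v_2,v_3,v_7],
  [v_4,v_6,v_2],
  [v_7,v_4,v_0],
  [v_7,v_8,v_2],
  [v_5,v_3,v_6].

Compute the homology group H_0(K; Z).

Fix the vertex order v_0 < v_1 < v_2 < v_3 < v_4 < v_5 < v_6 < v_7 < v_8 and write every simplex with vertices in increasing order. Then dim K = 2 and the simplices of K are:

  0-simplices (9): [v_0], [v_1], [v_2], [v_3], [v_4], [v_5], [v_6], [v_7], [v_8]
  1-simplices (27): (27 of them)
  2-simplices (18): (18 of them)

giving chain groups C_0 ≅ Z^9, C_1 ≅ Z^27, C_2 ≅ Z^18.

Boundary ∂_1: C_1 → C_0 sends each edge [p,q] (with p < q) to q − p.
The resulting 9×27 matrix has rank 8, and its Smith normal form has invariant factors (1,1,1,1,1,1,1,1).

The boundary map ∂_2: C_2 → C_1 sends each 2-simplex [p,q,r] to [q,r] − [p,r] + [p,q]. For instance
  ∂[v_5,v_6,v_8] = [v_6,v_8] − [v_5,v_8] + [v_5,v_6],
  ∂[v_0,v_4,v_7] = [v_4,v_7] − [v_0,v_7] + [v_0,v_4].
The 27×18 boundary matrix has rank 17 and Smith normal form diag(1,1,1,1,1,1,1,1,1,1,1,1,1,1,1,1,1).

Reading off H_k = ker ∂_k / im ∂_{k+1}:

  H_0: rank C_0 − rank ∂_1 = 9 − 8 = 1, and the invariant factors of ∂_1 are all 1, so H_0 ≅ Z.

H_0 = Z.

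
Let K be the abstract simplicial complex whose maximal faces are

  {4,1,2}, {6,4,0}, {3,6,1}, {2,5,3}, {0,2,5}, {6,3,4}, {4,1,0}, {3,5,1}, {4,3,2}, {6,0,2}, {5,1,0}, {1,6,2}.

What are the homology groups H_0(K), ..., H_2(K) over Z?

We work with the vertex ordering 0 < 1 < 2 < 3 < 4 < 5 < 6. The simplices of K, each written with vertices in increasing order, are:

  0-simplices (7): [0], [1], [2], [3], [4], [5], [6]
  1-simplices (18): [0,1], [0,2], [0,4], [0,5], [0,6], [1,2], [1,3], [1,4], [1,5], [1,6], [2,3], [2,4], [2,5], [2,6], [3,4], [3,5], [3,6], [4,6]
  2-simplices (12): [0,1,4], [0,1,5], [0,2,5], [0,2,6], [0,4,6], [1,2,4], [1,2,6], [1,3,5], [1,3,6], [2,3,4], [2,3,5], [3,4,6]

giving chain groups C_0 ≅ Z^7, C_1 ≅ Z^18, C_2 ≅ Z^12.

The boundary map ∂_1: C_1 → C_0 sends each edge [p,q] (with p < q) to q − p. For instance
  ∂[0,5] = [5] − [0].
The 7×18 boundary matrix has rank 6 and Smith normal form diag(1,1,1,1,1,1).

∂_2: C_2 → C_1 maps a triangle to the signed sum of its edges. For instance
  ∂[1,3,6] = [3,6] − [1,6] + [1,3],
  ∂[0,1,4] = [1,4] − [0,4] + [0,1].
The resulting 18×12 matrix has rank 12, and its Smith normal form has invariant factors (1,1,1,1,1,1,1,1,1,1,1,2).

Reading off H_k = ker ∂_k / im ∂_{k+1}:

  H_0: rank C_0 − rank ∂_1 = 7 − 6 = 1, and the invariant factors of ∂_1 are all 1, so H_0 ≅ Z.
  H_1: rank ker ∂_1 − rank ∂_2 = (18 − 6) − 12 = 0, and ∂_2 has invariant factor 2 > 1, so H_1 ≅ Z/2Z.
  H_2: rank ker ∂_2 − rank ∂_3 = (12 − 12) − 0 = 0, and there is no ∂_3, so H_2 ≅ 0.

(K is a triangulation of the real projective plane RP^2.)

H_0 = Z,  H_1 = Z/2Z,  H_2 = 0.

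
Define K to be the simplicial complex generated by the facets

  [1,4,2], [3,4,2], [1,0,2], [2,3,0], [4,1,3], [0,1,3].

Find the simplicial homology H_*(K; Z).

H_0 = Z,  H_1 = 0,  H_2 = Z.

Fix the vertex order 0 < 1 < 2 < 3 < 4 and write every simplex with vertices in increasing order. Then dim K = 2 and the simplices of K are:

  0-simplices (5): [0], [1], [2], [3], [4]
  1-simplices (9): [0,1], [0,2], [0,3], [1,2], [1,3], [1,4], [2,3], [2,4], [3,4]
  2-simplices (6): [0,1,2], [0,1,3], [0,2,3], [1,2,4], [1,3,4], [2,3,4]

giving chain groups C_0 ≅ Z^5, C_1 ≅ Z^9, C_2 ≅ Z^6.

Boundary ∂_1: C_1 → C_0 sends each edge [p,q] (with p < q) to q − p. For instance
  ∂[0,3] = [3] − [0].
The 5×9 boundary matrix has rank 4 and Smith normal form diag(1,1,1,1).

∂_2: C_2 → C_1 sends each 2-simplex [p,q,r] to [q,r] − [p,r] + [p,q]. For instance
  ∂[0,1,2] = [1,2] − [0,2] + [0,1],
  ∂[1,2,4] = [2,4] − [1,4] + [1,2].
This gives a 9×6 integer matrix of rank 5; reducing to Smith normal form yields diagonal entries (1,1,1,1,1).

Computing H_k = (kernel of ∂_k) / (image of ∂_{k+1}):

  H_0: rank C_0 − rank ∂_1 = 5 − 4 = 1, and the invariant factors of ∂_1 are all 1, so H_0 = Z.
  H_1: rank ker ∂_1 − rank ∂_2 = (9 − 4) − 5 = 0, and the invariant factors of ∂_2 are all 1, so H_1 = 0.
  H_2: rank ker ∂_2 − rank ∂_3 = (6 − 5) − 0 = 1, and there is no ∂_3, so H_2 = Z.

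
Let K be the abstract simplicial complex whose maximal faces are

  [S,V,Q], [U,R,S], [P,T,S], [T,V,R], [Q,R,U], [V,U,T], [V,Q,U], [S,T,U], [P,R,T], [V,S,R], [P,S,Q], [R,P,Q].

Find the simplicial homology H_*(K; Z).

Fix the vertex order P < Q < R < S < T < U < V and write every simplex with vertices in increasing order. Then dim K = 2 and the simplices of K are:

  0-simplices (7): P, Q, R, S, T, U, V
  1-simplices (18): PQ, PR, PS, PT, QR, QS, QU, QV, RS, RT, RU, RV, ST, SU, SV, TU, TV, UV
  2-simplices (12): PQR, PQS, PRT, PST, QRU, QSV, QUV, RSU, RSV, RTV, STU, TUV

so the chain groups are C_0 ≅ Z^7, C_1 ≅ Z^18, C_2 ≅ Z^12.

Boundary ∂_1: C_1 → C_0 maps an edge to its endpoints' difference, ∂[p,q] = q − p. For instance
  ∂PR = R − P.
This gives a 7×18 integer matrix of rank 6; reducing to Smith normal form yields diagonal entries (1,1,1,1,1,1).

Boundary ∂_2: C_2 → C_1 sends each 2-simplex [p,q,r] to [q,r] − [p,r] + [p,q]. For instance
  ∂RTV = TV − RV + RT,
  ∂STU = TU − SU + ST.
As a 18×12 matrix over Z this has rank 12, with invariant factors (1,1,1,1,1,1,1,1,1,1,1,2).

Now H_k = ker ∂_k / im ∂_{k+1}, so:

  H_0: rank C_0 − rank ∂_1 = 7 − 6 = 1, and the invariant factors of ∂_1 are all 1, so H_0 ≅ Z.
  H_1: rank ker ∂_1 − rank ∂_2 = (18 − 6) − 12 = 0, and ∂_2 has invariant factor 2 > 1, so H_1 ≅ Z/2.
  H_2: rank ker ∂_2 − rank ∂_3 = (12 − 12) − 0 = 0, and there is no ∂_3, so H_2 ≅ 0.

(K is a triangulation of the real projective plane RP^2.)

H_0 = Z,  H_1 = Z/2,  H_2 = 0.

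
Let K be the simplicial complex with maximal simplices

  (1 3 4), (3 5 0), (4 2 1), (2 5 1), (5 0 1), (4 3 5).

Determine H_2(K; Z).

H_2 ≅ 0.

Fix the vertex order 0 < 1 < 2 < 3 < 4 < 5 and write every simplex with vertices in increasing order. Then dim K = 2 and the simplices of K are:

  0-simplices (6): [0], [1], [2], [3], [4], [5]
  1-simplices (12): [0,1], [0,3], [0,5], [1,2], [1,3], [1,4], [1,5], [2,4], [2,5], [3,4], [3,5], [4,5]
  2-simplices (6): [0,1,5], [0,3,5], [1,2,4], [1,2,5], [1,3,4], [3,4,5]

giving chain groups C_0 ≅ Z^6, C_1 ≅ Z^12, C_2 ≅ Z^6.

Boundary ∂_1: C_1 → C_0 sends each edge [p,q] (with p < q) to q − p. For instance
  ∂[0,5] = [5] − [0].
The 6×12 boundary matrix has rank 5 and Smith normal form diag(1,1,1,1,1).

∂_2: C_2 → C_1 acts by ∂[p,q,r] = [q,r] − [p,r] + [p,q]. For instance
  ∂[1,3,4] = [3,4] − [1,4] + [1,3],
  ∂[0,1,5] = [1,5] − [0,5] + [0,1].
This gives a 12×6 integer matrix of rank 6; reducing to Smith normal form yields diagonal entries (1,1,1,1,1,1).

Computing H_k = (kernel of ∂_k) / (image of ∂_{k+1}):

  H_2: rank ker ∂_2 − rank ∂_3 = (6 − 6) − 0 = 0, and there is no ∂_3, so H_2 ≅ 0.

(K is a triangulation of the cylinder S^1 x I.)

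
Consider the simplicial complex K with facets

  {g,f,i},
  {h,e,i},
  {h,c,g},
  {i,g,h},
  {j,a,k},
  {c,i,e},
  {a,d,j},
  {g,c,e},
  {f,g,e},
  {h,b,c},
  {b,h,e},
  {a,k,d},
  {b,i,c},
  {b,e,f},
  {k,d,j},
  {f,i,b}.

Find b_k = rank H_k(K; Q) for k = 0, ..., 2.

b_0 = 2, b_1 = 0, b_2 = 1.

K has 11 vertices, 24 edges, 16 triangles.
rank ∂_0 = 0, rank ∂_1 = 9 ⇒ b_0 = 11 − 0 − 9 = 2; all invariant factors of ∂_1 are 1 so no torsion. So H_0 = Z^2.
rank ∂_1 = 9, rank ∂_2 = 15 ⇒ b_1 = 24 − 9 − 15 = 0; ∂_2 has invariant factor(s) [2] giving torsion. So H_1 = Z/2.
rank ∂_2 = 15, rank ∂_3 = 0 ⇒ b_2 = 16 − 15 − 0 = 1. So H_2 = Z.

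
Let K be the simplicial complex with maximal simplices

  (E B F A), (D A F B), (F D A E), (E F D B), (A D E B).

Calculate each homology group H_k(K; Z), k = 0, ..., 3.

H_0 ≅ Z,  H_1 = 0,  H_2 = 0,  H_3 ≅ Z.

K has 5 vertices, 10 edges, 10 triangles, 5 3-simplices.
rank ∂_0 = 0, rank ∂_1 = 4 ⇒ b_0 = 5 − 0 − 4 = 1; all invariant factors of ∂_1 are 1 so no torsion. So H_0 = Z.
rank ∂_1 = 4, rank ∂_2 = 6 ⇒ b_1 = 10 − 4 − 6 = 0; all invariant factors of ∂_2 are 1 so no torsion. So H_1 = 0.
rank ∂_2 = 6, rank ∂_3 = 4 ⇒ b_2 = 10 − 6 − 4 = 0; all invariant factors of ∂_3 are 1 so no torsion. So H_2 = 0.
rank ∂_3 = 4, rank ∂_4 = 0 ⇒ b_3 = 5 − 4 − 0 = 1. So H_3 = Z.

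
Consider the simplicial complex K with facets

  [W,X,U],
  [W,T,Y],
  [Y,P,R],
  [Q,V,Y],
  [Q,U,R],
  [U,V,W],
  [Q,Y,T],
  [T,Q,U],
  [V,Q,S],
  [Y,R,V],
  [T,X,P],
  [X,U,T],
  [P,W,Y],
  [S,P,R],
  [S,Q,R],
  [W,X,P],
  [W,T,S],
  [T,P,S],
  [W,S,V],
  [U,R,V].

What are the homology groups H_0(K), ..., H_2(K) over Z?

Fix the vertex order P < Q < R < S < T < U < V < W < X < Y and write every simplex with vertices in increasing order. Then dim K = 2 and the simplices of K are:

  0-simplices (10): P, Q, R, S, T, U, V, W, X, Y
  1-simplices (30): PR, PS, PT, PW, PX, PY, QR, QS, QT, QU, QV, QY, RS, RU, RV, RY, ST, SV, SW, TU, TW, TX, TY, UV, UW, UX, VW, VY, WX, WY
  2-simplices (20): PRS, PRY, PST, PTX, PWX, PWY, QRS, QRU, QSV, QTU, QTY, QVY, RUV, RVY, STW, SVW, TUX, TWY, UVW, UWX

Hence C_0 ≅ Z^10, C_1 ≅ Z^30, C_2 ≅ Z^20.

Boundary ∂_1: C_1 → C_0 is given by ∂[p,q] = [q] − [p].
The 10×30 boundary matrix has rank 9 and Smith normal form diag(1,1,1,1,1,1,1,1,1).

Boundary ∂_2: C_2 → C_1 acts by ∂[p,q,r] = [q,r] − [p,r] + [p,q]. For instance
  ∂PTX = TX − PX + PT,
  ∂PST = ST − PT + PS.
This gives a 30×20 integer matrix of rank 20; reducing to Smith normal form yields diagonal entries (1,1,1,1,1,1,1,1,1,1,1,1,1,1,1,1,1,1,1,2).

Reading off H_k = ker ∂_k / im ∂_{k+1}:

  H_0: rank C_0 − rank ∂_1 = 10 − 9 = 1, and the invariant factors of ∂_1 are all 1, so H_0 ≅ Z.
  H_1: rank ker ∂_1 − rank ∂_2 = (30 − 9) − 20 = 1, and ∂_2 has invariant factor 2 > 1, so H_1 ≅ Z ⊕ Z/2Z.
  H_2: rank ker ∂_2 − rank ∂_3 = (20 − 20) − 0 = 0, and there is no ∂_3, so H_2 ≅ 0.

(K is a triangulation of the Klein bottle.)

H_0 ≅ Z,  H_1 ≅ Z ⊕ Z/2Z,  H_2 = 0.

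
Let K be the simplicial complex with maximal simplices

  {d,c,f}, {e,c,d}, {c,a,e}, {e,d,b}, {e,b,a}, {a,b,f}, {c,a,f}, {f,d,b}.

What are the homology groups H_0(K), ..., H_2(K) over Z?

H_0 ≅ Z,  H_1 = 0,  H_2 ≅ Z.

Take the total order a < b < c < d < e < f on the vertex set. Then K (dimension 2) consists of the simplices:

  0-simplices (6): a, b, c, d, e, f
  1-simplices (12): ab, ac, ae, af, bd, be, bf, cd, ce, cf, de, df
  2-simplices (8): abe, abf, ace, acf, bde, bdf, cde, cdf

so the chain groups are C_0 ≅ Z^6, C_1 ≅ Z^12, C_2 ≅ Z^8.

∂_1: C_1 → C_0 sends each edge [p,q] (with p < q) to q − p.
This gives a 6×12 integer matrix of rank 5; reducing to Smith normal form yields diagonal entries (1,1,1,1,1).

∂_2: C_2 → C_1 acts by ∂[p,q,r] = [q,r] − [p,r] + [p,q]. For instance
  ∂abe = be − ae + ab,
  ∂bdf = df − bf + bd.
The resulting 12×8 matrix has rank 7, and its Smith normal form has invariant factors (1,1,1,1,1,1,1).

Computing H_k = (kernel of ∂_k) / (image of ∂_{k+1}):

  H_0: rank C_0 − rank ∂_1 = 6 − 5 = 1, and the invariant factors of ∂_1 are all 1, so H_0 ≅ Z.
  H_1: rank ker ∂_1 − rank ∂_2 = (12 − 5) − 7 = 0, and the invariant factors of ∂_2 are all 1, so H_1 ≅ 0.
  H_2: rank ker ∂_2 − rank ∂_3 = (8 − 7) − 0 = 1, and there is no ∂_3, so H_2 ≅ Z.

As a check, the Euler characteristic is 6 − 12 + 8 = 2, which agrees with 1 − 0 + 1 = 2.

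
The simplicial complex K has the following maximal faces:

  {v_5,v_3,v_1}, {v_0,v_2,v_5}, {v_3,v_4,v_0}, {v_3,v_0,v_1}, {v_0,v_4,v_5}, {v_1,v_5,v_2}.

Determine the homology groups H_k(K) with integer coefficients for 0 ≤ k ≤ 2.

H_0 ≅ Z,  H_1 ≅ Z,  H_2 = 0.

We work with the vertex ordering v_0 < v_1 < v_2 < v_3 < v_4 < v_5. The simplices of K, each written with vertices in increasing order, are:

  0-simplices (6): [v_0], [v_1], [v_2], [v_3], [v_4], [v_5]
  1-simplices (12): [v_0,v_1], [v_0,v_2], [v_0,v_3], [v_0,v_4], [v_0,v_5], [v_1,v_2], [v_1,v_3], [v_1,v_5], [v_2,v_5], [v_3,v_4], [v_3,v_5], [v_4,v_5]
  2-simplices (6): [v_0,v_1,v_3], [v_0,v_2,v_5], [v_0,v_3,v_4], [v_0,v_4,v_5], [v_1,v_2,v_5], [v_1,v_3,v_5]

Hence C_0 ≅ Z^6, C_1 ≅ Z^12, C_2 ≅ Z^6.

∂_1: C_1 → C_0 maps an edge to its endpoints' difference, ∂[p,q] = q − p.
The 6×12 boundary matrix has rank 5 and Smith normal form diag(1,1,1,1,1).

∂_2: C_2 → C_1 acts by ∂[p,q,r] = [q,r] − [p,r] + [p,q]. For instance
  ∂[v_1,v_2,v_5] = [v_2,v_5] − [v_1,v_5] + [v_1,v_2],
  ∂[v_1,v_3,v_5] = [v_3,v_5] − [v_1,v_5] + [v_1,v_3].
The resulting 12×6 matrix has rank 6, and its Smith normal form has invariant factors (1,1,1,1,1,1).

Reading off H_k = ker ∂_k / im ∂_{k+1}:

  H_0: rank C_0 − rank ∂_1 = 6 − 5 = 1, and the invariant factors of ∂_1 are all 1, so H_0 ≅ Z.
  H_1: rank ker ∂_1 − rank ∂_2 = (12 − 5) − 6 = 1, and the invariant factors of ∂_2 are all 1, so H_1 ≅ Z.
  H_2: rank ker ∂_2 − rank ∂_3 = (6 − 6) − 0 = 0, and there is no ∂_3, so H_2 ≅ 0.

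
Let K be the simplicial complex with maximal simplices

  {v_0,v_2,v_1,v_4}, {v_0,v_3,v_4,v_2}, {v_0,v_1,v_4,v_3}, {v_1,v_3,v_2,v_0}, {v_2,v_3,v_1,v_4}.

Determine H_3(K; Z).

We work with the vertex ordering v_0 < v_1 < v_2 < v_3 < v_4. The simplices of K, each written with vertices in increasing order, are:

  0-simplices (5): [v_0], [v_1], [v_2], [v_3], [v_4]
  1-simplices (10): [v_0,v_1], [v_0,v_2], [v_0,v_3], [v_0,v_4], [v_1,v_2], [v_1,v_3], [v_1,v_4], [v_2,v_3], [v_2,v_4], [v_3,v_4]
  2-simplices (10): [v_0,v_1,v_2], [v_0,v_1,v_3], [v_0,v_1,v_4], [v_0,v_2,v_3], [v_0,v_2,v_4], [v_0,v_3,v_4], [v_1,v_2,v_3], [v_1,v_2,v_4], [v_1,v_3,v_4], [v_2,v_3,v_4]
  3-simplices (5): [v_0,v_1,v_2,v_3], [v_0,v_1,v_2,v_4], [v_0,v_1,v_3,v_4], [v_0,v_2,v_3,v_4], [v_1,v_2,v_3,v_4]

Hence C_0 ≅ Z^5, C_1 ≅ Z^10, C_2 ≅ Z^10, C_3 ≅ Z^5.

Boundary ∂_1: C_1 → C_0 maps an edge to its endpoints' difference, ∂[p,q] = q − p.
The 5×10 boundary matrix has rank 4 and Smith normal form diag(1,1,1,1).

Boundary ∂_2: C_2 → C_1 maps a triangle to the signed sum of its edges. For instance
  ∂[v_0,v_2,v_3] = [v_2,v_3] − [v_0,v_3] + [v_0,v_2],
  ∂[v_0,v_1,v_3] = [v_1,v_3] − [v_0,v_3] + [v_0,v_1].
As a 10×10 matrix over Z this has rank 6, with invariant factors (1,1,1,1,1,1).

∂_3: C_3 → C_2 sends each 3-simplex σ to the alternating sum Σ_i (−1)^i (σ with its i-th vertex removed). For instance
  ∂[v_1,v_2,v_3,v_4] = [v_2,v_3,v_4] − [v_1,v_3,v_4] + [v_1,v_2,v_4] − [v_1,v_2,v_3],
  ∂[v_0,v_2,v_3,v_4] = [v_2,v_3,v_4] − [v_0,v_3,v_4] + [v_0,v_2,v_4] − [v_0,v_2,v_3].
The 10×5 boundary matrix has rank 4 and Smith normal form diag(1,1,1,1).

Reading off H_k = ker ∂_k / im ∂_{k+1}:

  H_3: rank ker ∂_3 − rank ∂_4 = (5 − 4) − 0 = 1, and there is no ∂_4, so H_3 = Z.

H_3 ≅ Z.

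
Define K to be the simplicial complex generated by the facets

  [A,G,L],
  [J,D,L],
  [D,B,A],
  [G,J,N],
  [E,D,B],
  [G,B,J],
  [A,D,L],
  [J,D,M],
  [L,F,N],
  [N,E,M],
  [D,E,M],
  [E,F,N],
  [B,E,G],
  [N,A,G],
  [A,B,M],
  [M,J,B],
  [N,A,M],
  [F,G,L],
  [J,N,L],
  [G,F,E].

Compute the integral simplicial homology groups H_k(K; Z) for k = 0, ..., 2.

H_0 ≅ Z,  H_1 ≅ Z ⊕ Z/2,  H_2 = 0.

Take the total order A < B < D < E < F < G < J < L < M < N on the vertex set. Then K (dimension 2) consists of the simplices:

  0-simplices (10): A, B, D, E, F, G, J, L, M, N
  1-simplices (30): AB, AD, AG, AL, AM, AN, BD, BE, BG, BJ, BM, DE, DJ, DL, DM, EF, EG, EM, EN, FG, FL, FN, GJ, GL, GN, JL, JM, JN, LN, MN
  2-simplices (20): ABD, ABM, ADL, AGL, AGN, AMN, BDE, BEG, BGJ, BJM, DEM, DJL, DJM, EFG, EFN, EMN, FGL, FLN, GJN, JLN

Hence C_0 ≅ Z^10, C_1 ≅ Z^30, C_2 ≅ Z^20.

Boundary ∂_1: C_1 → C_0 maps an edge to its endpoints' difference, ∂[p,q] = q − p.
The resulting 10×30 matrix has rank 9, and its Smith normal form has invariant factors (1,1,1,1,1,1,1,1,1).

∂_2: C_2 → C_1 sends each 2-simplex [p,q,r] to [q,r] − [p,r] + [p,q]. For instance
  ∂EMN = MN − EN + EM,
  ∂BDE = DE − BE + BD.
The 30×20 boundary matrix has rank 20 and Smith normal form diag(1,1,1,1,1,1,1,1,1,1,1,1,1,1,1,1,1,1,1,2).

Reading off H_k = ker ∂_k / im ∂_{k+1}:

  H_0: rank C_0 − rank ∂_1 = 10 − 9 = 1, and the invariant factors of ∂_1 are all 1, so H_0 ≅ Z.
  H_1: rank ker ∂_1 − rank ∂_2 = (30 − 9) − 20 = 1, and ∂_2 has invariant factor 2 > 1, so H_1 ≅ Z ⊕ Z/2.
  H_2: rank ker ∂_2 − rank ∂_3 = (20 − 20) − 0 = 0, and there is no ∂_3, so H_2 ≅ 0.

As a check, the Euler characteristic is 10 − 30 + 20 = 0, which agrees with 1 − 1 + 0 = 0.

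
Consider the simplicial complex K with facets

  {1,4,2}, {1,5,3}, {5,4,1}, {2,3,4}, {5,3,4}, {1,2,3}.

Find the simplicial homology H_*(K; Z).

H_0 = Z,  H_1 = 0,  H_2 = Z.

Order the vertices as 1 < 2 < 3 < 4 < 5. Listing each simplex with vertices in this order, K has dimension 2 with simplices:

  0-simplices (5): [1], [2], [3], [4], [5]
  1-simplices (9): [1,2], [1,3], [1,4], [1,5], [2,3], [2,4], [3,4], [3,5], [4,5]
  2-simplices (6): [1,2,3], [1,2,4], [1,3,5], [1,4,5], [2,3,4], [3,4,5]

Hence C_0 ≅ Z^5, C_1 ≅ Z^9, C_2 ≅ Z^6.

The boundary map ∂_1: C_1 → C_0 maps an edge to its endpoints' difference, ∂[p,q] = q − p.
As a 5×9 matrix over Z this has rank 4, with invariant factors (1,1,1,1).

∂_2: C_2 → C_1 maps a triangle to the signed sum of its edges. For instance
  ∂[1,4,5] = [4,5] − [1,5] + [1,4],
  ∂[1,2,4] = [2,4] − [1,4] + [1,2].
The 9×6 boundary matrix has rank 5 and Smith normal form diag(1,1,1,1,1).

From H_k ≅ ker(∂_k) / im(∂_{k+1}) we obtain:

  H_0: rank C_0 − rank ∂_1 = 5 − 4 = 1, and the invariant factors of ∂_1 are all 1, so H_0 ≅ Z.
  H_1: rank ker ∂_1 − rank ∂_2 = (9 − 4) − 5 = 0, and the invariant factors of ∂_2 are all 1, so H_1 ≅ 0.
  H_2: rank ker ∂_2 − rank ∂_3 = (6 − 5) − 0 = 1, and there is no ∂_3, so H_2 ≅ Z.

(K is a triangulation of the 2-sphere S^2.)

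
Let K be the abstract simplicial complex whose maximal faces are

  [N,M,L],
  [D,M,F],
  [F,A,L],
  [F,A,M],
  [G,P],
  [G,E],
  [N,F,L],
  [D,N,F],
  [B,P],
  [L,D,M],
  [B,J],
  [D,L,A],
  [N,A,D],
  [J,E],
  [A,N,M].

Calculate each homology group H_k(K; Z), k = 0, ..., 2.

K has 11 vertices, 20 edges, 10 triangles.
rank ∂_0 = 0, rank ∂_1 = 9 ⇒ b_0 = 11 − 0 − 9 = 2; all invariant factors of ∂_1 are 1 so no torsion. So H_0 = Z^2.
rank ∂_1 = 9, rank ∂_2 = 10 ⇒ b_1 = 20 − 9 − 10 = 1; ∂_2 has invariant factor(s) [2] giving torsion. So H_1 = Z ⊕ Z/2Z.
rank ∂_2 = 10, rank ∂_3 = 0 ⇒ b_2 = 10 − 10 − 0 = 0. So H_2 = 0.

H_0 ≅ Z^2,  H_1 ≅ Z ⊕ Z/2Z,  H_2 = 0.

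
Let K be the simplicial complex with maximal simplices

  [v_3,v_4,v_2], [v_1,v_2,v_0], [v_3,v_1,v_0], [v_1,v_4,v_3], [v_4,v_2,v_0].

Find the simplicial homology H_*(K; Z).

H_0 = Z,  H_1 = Z,  H_2 = 0.

Order the vertices as v_0 < v_1 < v_2 < v_3 < v_4. Listing each simplex with vertices in this order, K has dimension 2 with simplices:

  0-simplices (5): [v_0], [v_1], [v_2], [v_3], [v_4]
  1-simplices (10): [v_0,v_1], [v_0,v_2], [v_0,v_3], [v_0,v_4], [v_1,v_2], [v_1,v_3], [v_1,v_4], [v_2,v_3], [v_2,v_4], [v_3,v_4]
  2-simplices (5): [v_0,v_1,v_2], [v_0,v_1,v_3], [v_0,v_2,v_4], [v_1,v_3,v_4], [v_2,v_3,v_4]

so the chain groups are C_0 ≅ Z^5, C_1 ≅ Z^10, C_2 ≅ Z^5.

Boundary ∂_1: C_1 → C_0 sends each edge [p,q] (with p < q) to q − p.
As a 5×10 matrix over Z this has rank 4, with invariant factors (1,1,1,1).

The boundary map ∂_2: C_2 → C_1 acts by ∂[p,q,r] = [q,r] − [p,r] + [p,q]. For instance
  ∂[v_1,v_3,v_4] = [v_3,v_4] − [v_1,v_4] + [v_1,v_3],
  ∂[v_0,v_1,v_3] = [v_1,v_3] − [v_0,v_3] + [v_0,v_1].
The resulting 10×5 matrix has rank 5, and its Smith normal form has invariant factors (1,1,1,1,1).

Reading off H_k = ker ∂_k / im ∂_{k+1}:

  H_0: rank C_0 − rank ∂_1 = 5 − 4 = 1, and the invariant factors of ∂_1 are all 1, so H_0 = Z.
  H_1: rank ker ∂_1 − rank ∂_2 = (10 − 4) − 5 = 1, and the invariant factors of ∂_2 are all 1, so H_1 = Z.
  H_2: rank ker ∂_2 − rank ∂_3 = (5 − 5) − 0 = 0, and there is no ∂_3, so H_2 = 0.

As a check, the Euler characteristic is 5 − 10 + 5 = 0, which agrees with 1 − 1 + 0 = 0.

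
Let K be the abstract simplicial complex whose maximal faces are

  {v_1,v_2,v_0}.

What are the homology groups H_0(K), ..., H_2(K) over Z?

H_0 ≅ Z,  H_1 = 0,  H_2 = 0.

Order the vertices as v_0 < v_1 < v_2. Listing each simplex with vertices in this order, K has dimension 2 with simplices:

  0-simplices (3): [v_0], [v_1], [v_2]
  1-simplices (3): [v_0,v_1], [v_0,v_2], [v_1,v_2]
  2-simplices (1): [v_0,v_1,v_2]

so the chain groups are C_0 ≅ Z^3, C_1 ≅ Z^3, C_2 ≅ Z^1.

∂_1: C_1 → C_0 sends each edge [p,q] (with p < q) to q − p.
The resulting 3×3 matrix has rank 2, and its Smith normal form has invariant factors (1,1).

Boundary ∂_2: C_2 → C_1 acts by ∂[p,q,r] = [q,r] − [p,r] + [p,q]. For instance
  ∂[v_0,v_1,v_2] = [v_1,v_2] − [v_0,v_2] + [v_0,v_1].
This gives a 3×1 integer matrix of rank 1; reducing to Smith normal form yields diagonal entries (1).

Reading off H_k = ker ∂_k / im ∂_{k+1}:

  H_0: rank C_0 − rank ∂_1 = 3 − 2 = 1, and the invariant factors of ∂_1 are all 1, so H_0 = Z.
  H_1: rank ker ∂_1 − rank ∂_2 = (3 − 2) − 1 = 0, and the invariant factors of ∂_2 are all 1, so H_1 = 0.
  H_2: rank ker ∂_2 − rank ∂_3 = (1 − 1) − 0 = 0, and there is no ∂_3, so H_2 = 0.

As a check, the Euler characteristic is 3 − 3 + 1 = 1, which agrees with 1 − 0 + 0 = 1.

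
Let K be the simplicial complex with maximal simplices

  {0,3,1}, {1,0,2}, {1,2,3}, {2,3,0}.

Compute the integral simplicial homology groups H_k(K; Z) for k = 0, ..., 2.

H_0 ≅ Z,  H_1 = 0,  H_2 ≅ Z.

K has 4 vertices, 6 edges, 4 triangles.
rank ∂_0 = 0, rank ∂_1 = 3 ⇒ b_0 = 4 − 0 − 3 = 1; all invariant factors of ∂_1 are 1 so no torsion. So H_0 ≅ Z.
rank ∂_1 = 3, rank ∂_2 = 3 ⇒ b_1 = 6 − 3 − 3 = 0; all invariant factors of ∂_2 are 1 so no torsion. So H_1 ≅ 0.
rank ∂_2 = 3, rank ∂_3 = 0 ⇒ b_2 = 4 − 3 − 0 = 1. So H_2 ≅ Z.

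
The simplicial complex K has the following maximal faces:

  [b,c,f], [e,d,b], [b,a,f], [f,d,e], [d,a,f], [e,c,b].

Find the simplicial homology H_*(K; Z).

H_0 ≅ Z,  H_1 ≅ Z,  H_2 = 0.

K has 6 vertices, 12 edges, 6 triangles.
rank ∂_0 = 0, rank ∂_1 = 5 ⇒ b_0 = 6 − 0 − 5 = 1; all invariant factors of ∂_1 are 1 so no torsion. So H_0 = Z.
rank ∂_1 = 5, rank ∂_2 = 6 ⇒ b_1 = 12 − 5 − 6 = 1; all invariant factors of ∂_2 are 1 so no torsion. So H_1 = Z.
rank ∂_2 = 6, rank ∂_3 = 0 ⇒ b_2 = 6 − 6 − 0 = 0. So H_2 = 0.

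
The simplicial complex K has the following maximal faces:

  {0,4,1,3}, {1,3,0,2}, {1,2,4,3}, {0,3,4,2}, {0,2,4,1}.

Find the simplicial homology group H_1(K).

H_1 = 0.

We work with the vertex ordering 0 < 1 < 2 < 3 < 4. The simplices of K, each written with vertices in increasing order, are:

  0-simplices (5): [0], [1], [2], [3], [4]
  1-simplices (10): [0,1], [0,2], [0,3], [0,4], [1,2], [1,3], [1,4], [2,3], [2,4], [3,4]
  2-simplices (10): [0,1,2], [0,1,3], [0,1,4], [0,2,3], [0,2,4], [0,3,4], [1,2,3], [1,2,4], [1,3,4], [2,3,4]
  3-simplices (5): [0,1,2,3], [0,1,2,4], [0,1,3,4], [0,2,3,4], [1,2,3,4]

Hence C_0 ≅ Z^5, C_1 ≅ Z^10, C_2 ≅ Z^10, C_3 ≅ Z^5.

The boundary map ∂_1: C_1 → C_0 maps an edge to its endpoints' difference, ∂[p,q] = q − p. For instance
  ∂[0,3] = [3] − [0].
This gives a 5×10 integer matrix of rank 4; reducing to Smith normal form yields diagonal entries (1,1,1,1).

The boundary map ∂_2: C_2 → C_1 acts by ∂[p,q,r] = [q,r] − [p,r] + [p,q]. For instance
  ∂[0,2,4] = [2,4] − [0,4] + [0,2],
  ∂[1,3,4] = [3,4] − [1,4] + [1,3].
The 10×10 boundary matrix has rank 6 and Smith normal form diag(1,1,1,1,1,1).

∂_3: C_3 → C_2 sends each 3-simplex σ to the alternating sum Σ_i (−1)^i (σ with its i-th vertex removed). For instance
  ∂[0,1,3,4] = [1,3,4] − [0,3,4] + [0,1,4] − [0,1,3],
  ∂[0,2,3,4] = [2,3,4] − [0,3,4] + [0,2,4] − [0,2,3].
This gives a 10×5 integer matrix of rank 4; reducing to Smith normal form yields diagonal entries (1,1,1,1).

Computing H_k = (kernel of ∂_k) / (image of ∂_{k+1}):

  H_1: rank ker ∂_1 − rank ∂_2 = (10 − 4) − 6 = 0, and the invariant factors of ∂_2 are all 1, so H_1 ≅ 0.

(K is a triangulation of the 3-sphere S^3.)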